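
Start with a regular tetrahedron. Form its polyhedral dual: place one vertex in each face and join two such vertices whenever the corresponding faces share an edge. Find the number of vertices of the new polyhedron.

The base solid has V = 4, E = 6, F = 4.
The dual swaps V and F and preserves E: V′ = F = 4, E′ = E = 6, F′ = V = 4.

4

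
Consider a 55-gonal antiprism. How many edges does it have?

220

An antiprism on an n-gon has two n-gon caps and 2n triangles: V = 2·55 = 110, E = 4·55 = 220, F = 2·55 + 2 = 112.
Check: V − E + F = 110 − 220 + 112 = 2.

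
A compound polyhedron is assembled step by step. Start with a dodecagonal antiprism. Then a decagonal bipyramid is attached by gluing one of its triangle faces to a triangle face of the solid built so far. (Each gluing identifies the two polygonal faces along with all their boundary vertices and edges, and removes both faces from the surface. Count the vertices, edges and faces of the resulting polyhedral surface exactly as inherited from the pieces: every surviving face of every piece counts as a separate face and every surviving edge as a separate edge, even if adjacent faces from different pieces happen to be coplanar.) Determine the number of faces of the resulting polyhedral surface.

A dodecagonal antiprism: V=24, E=48, F=26.
Attach a decagonal bipyramid (V=12, E=30, F=20) along a 3-gon: merge 3 vertices and 3 edges, delete both glued faces → V=33, E=75, F=44.
Check: V − E + F = 33 − 75 + 44 = 2.

44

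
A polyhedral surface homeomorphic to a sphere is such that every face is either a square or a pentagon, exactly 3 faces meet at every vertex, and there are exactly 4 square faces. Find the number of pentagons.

4

Let x be the number of pentagons; then F = 4 + x.
Edge–face incidences: 2E = 4·4 + 5·x = 16 + 5x.
Every vertex has degree 3, so 3V = 2E.
Euler: V − E + F = 2 ⇒ (2E)/3 − E + (4 + x) = 2.
Multiply by 6: 2·(2E) − 3·(2E) + 6·(4 + x) = 12, i.e. 24 + 6x − (16 + 5x) = 12.
Collecting terms: x + 8 = 12, so x = 4.
Then 2E = 16 + 5·4 = 36, so E = 18, V = 2E/3 = 12, F = 4 + 4 = 8.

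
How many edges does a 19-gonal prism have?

57

A prism on an n-gon has two n-gon bases and n rectangular sides: V = 2·19 = 38, E = 3·19 = 57, F = 19 + 2 = 21.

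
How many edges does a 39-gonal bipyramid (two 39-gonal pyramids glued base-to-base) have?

A bipyramid over an n-gon has 2n triangular faces and n + 2 vertices: V = 39 + 2 = 41, E = 3·39 = 117, F = 2·39 = 78.
Check: V − E + F = 41 − 117 + 78 = 2.

117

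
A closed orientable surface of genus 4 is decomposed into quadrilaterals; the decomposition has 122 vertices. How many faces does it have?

128

χ = 2 − 2·4 = -6, and every face is a square so 4F = 2E.
V − E + F = -6 with E = 4F/2 gives 122 − (4/2 − 1)·F = -6, so F = 128 and E = 256.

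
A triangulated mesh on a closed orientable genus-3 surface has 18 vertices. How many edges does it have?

66

χ = 2 − 2·3 = -4, and every face is a triangle so 3F = 2E.
V − E + F = -4 with E = 3F/2 gives 18 − (3/2 − 1)·F = -4, so F = 44 and E = 66.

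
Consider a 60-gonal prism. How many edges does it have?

180

A prism on an n-gon has two n-gon bases and n rectangular sides: V = 2·60 = 120, E = 3·60 = 180, F = 60 + 2 = 62.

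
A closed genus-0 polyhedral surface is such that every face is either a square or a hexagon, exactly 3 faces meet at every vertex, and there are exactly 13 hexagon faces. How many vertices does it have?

34

Let x be the number of squares; then F = 13 + x.
Edge–face incidences: 2E = 6·13 + 4·x = 78 + 4x.
Every vertex has degree 3, so 3V = 2E.
Euler: V − E + F = 2 ⇒ (2E)/3 − E + (13 + x) = 2.
Multiply by 6: 2·(2E) − 3·(2E) + 6·(13 + x) = 12, i.e. 78 + 6x − (78 + 4x) = 12.
Collecting terms: 2x = 12, so x = 6.
Then 2E = 78 + 4·6 = 102, so E = 51, V = 2E/3 = 34, F = 13 + 6 = 19.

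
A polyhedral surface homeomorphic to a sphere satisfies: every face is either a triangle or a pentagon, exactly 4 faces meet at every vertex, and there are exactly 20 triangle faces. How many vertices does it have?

Let x be the number of pentagons; then F = 20 + x.
Edge–face incidences: 2E = 3·20 + 5·x = 60 + 5x.
Every vertex has degree 4, so 4V = 2E.
Euler: V − E + F = 2 ⇒ (2E)/4 − E + (20 + x) = 2.
Multiply by 8: 2·(2E) − 4·(2E) + 8·(20 + x) = 16, i.e. 160 + 8x − 2·(60 + 5x) = 16.
Collecting terms: −2x + 40 = 16, so −2x = −24, so x = 12.
Then 2E = 60 + 5·12 = 120, so E = 60, V = 2E/4 = 30, F = 20 + 12 = 32.

30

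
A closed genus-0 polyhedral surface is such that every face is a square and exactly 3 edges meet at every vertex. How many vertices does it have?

Each face has 4 edges and each edge borders two faces, so 2E = 4F.
Each vertex has degree 3, so 3V = 2E and hence V = 4F/3.
Euler: V − E + F = 2 ⇒ (4F/3) − (4F/2) + F = 2.
Multiply by 6: (8 − 12 + 6)F = 12, i.e. 2F = 12.
So F = 6, E = 4·6/2 = 12, V = 4·6/3 = 8.

8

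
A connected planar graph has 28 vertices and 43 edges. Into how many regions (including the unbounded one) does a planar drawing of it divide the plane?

17

Euler's formula for a connected plane graph: V − E + F = 2, so F = 2 − 28 + 43 = 17.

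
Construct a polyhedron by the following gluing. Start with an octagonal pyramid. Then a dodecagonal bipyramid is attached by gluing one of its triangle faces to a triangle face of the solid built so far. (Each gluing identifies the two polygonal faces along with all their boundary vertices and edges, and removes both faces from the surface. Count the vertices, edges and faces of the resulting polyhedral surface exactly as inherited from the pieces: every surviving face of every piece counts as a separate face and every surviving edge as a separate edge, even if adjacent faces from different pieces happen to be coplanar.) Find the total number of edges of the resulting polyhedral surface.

49

An octagonal pyramid: V=9, E=16, F=9.
Attach a dodecagonal bipyramid (V=14, E=36, F=24) along a 3-gon: merge 3 vertices and 3 edges, delete both glued faces → V=20, E=49, F=31.
Check: V − E + F = 20 − 49 + 31 = 2.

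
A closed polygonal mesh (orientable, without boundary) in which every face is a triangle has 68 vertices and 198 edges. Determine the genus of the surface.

Every face is a triangle and each edge borders two faces, so 3F = 2·198, giving F = 132.
χ = V − E + F = 68 − 198 + 132 = 2.
For a closed orientable surface χ = 2 − 2g, so g = (2 − (2))/2 = 0.

0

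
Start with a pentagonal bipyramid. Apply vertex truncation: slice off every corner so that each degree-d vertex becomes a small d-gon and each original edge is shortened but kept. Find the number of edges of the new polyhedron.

The base solid has V = 7, E = 15, F = 10.
Truncation replaces each original edge-end by a new vertex, so V′ = 2E = 30.
Each original edge survives, and each old vertex of degree d contributes d new edges; summing degrees gives Σd = 2E, so E′ = E + 2E = 3E = 45.
Each original face survives and each original vertex becomes one new face: F′ = F + V = 17.

45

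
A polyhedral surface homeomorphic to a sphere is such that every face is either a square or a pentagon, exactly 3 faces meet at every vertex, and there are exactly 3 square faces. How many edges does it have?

Let x be the number of pentagons; then F = 3 + x.
Edge–face incidences: 2E = 4·3 + 5·x = 12 + 5x.
Every vertex has degree 3, so 3V = 2E.
Euler: V − E + F = 2 ⇒ (2E)/3 − E + (3 + x) = 2.
Multiply by 6: 2·(2E) − 3·(2E) + 6·(3 + x) = 12, i.e. 18 + 6x − (12 + 5x) = 12.
Collecting terms: x + 6 = 12, so x = 6.
Then 2E = 12 + 5·6 = 42, so E = 21, V = 2E/3 = 14, F = 3 + 6 = 9.

21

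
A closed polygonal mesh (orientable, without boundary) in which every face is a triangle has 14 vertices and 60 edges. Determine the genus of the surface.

Every face is a triangle and each edge borders two faces, so 3F = 2·60, giving F = 40.
χ = V − E + F = 14 − 60 + 40 = -6.
For a closed orientable surface χ = 2 − 2g, so g = (2 − (-6))/2 = 4.

4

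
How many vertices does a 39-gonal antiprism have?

An antiprism on an n-gon has two n-gon caps and 2n triangles: V = 2·39 = 78, E = 4·39 = 156, F = 2·39 + 2 = 80.

78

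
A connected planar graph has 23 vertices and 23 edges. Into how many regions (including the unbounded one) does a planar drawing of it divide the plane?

2

Euler's formula for a connected plane graph: V − E + F = 2, so F = 2 − 23 + 23 = 2.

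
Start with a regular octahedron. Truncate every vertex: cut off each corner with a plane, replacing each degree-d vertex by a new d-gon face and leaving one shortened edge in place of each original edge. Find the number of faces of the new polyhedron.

14

The base solid has V = 6, E = 12, F = 8.
Truncation replaces each original edge-end by a new vertex, so V′ = 2E = 24.
Each original edge survives, and each old vertex of degree d contributes d new edges; summing degrees gives Σd = 2E, so E′ = E + 2E = 3E = 36.
Each original face survives and each original vertex becomes one new face: F′ = F + V = 14.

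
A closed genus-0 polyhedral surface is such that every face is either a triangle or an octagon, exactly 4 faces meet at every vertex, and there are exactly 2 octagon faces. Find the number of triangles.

Let x be the number of triangles; then F = 2 + x.
Edge–face incidences: 2E = 8·2 + 3·x = 16 + 3x.
Every vertex has degree 4, so 4V = 2E.
Euler: V − E + F = 2 ⇒ (2E)/4 − E + (2 + x) = 2.
Multiply by 8: 2·(2E) − 4·(2E) + 8·(2 + x) = 16, i.e. 16 + 8x − 2·(16 + 3x) = 16.
Collecting terms: 2x − 16 = 16, so 2x = 32, so x = 16.
Then 2E = 16 + 3·16 = 64, so E = 32, V = 2E/4 = 16, F = 2 + 16 = 18.

16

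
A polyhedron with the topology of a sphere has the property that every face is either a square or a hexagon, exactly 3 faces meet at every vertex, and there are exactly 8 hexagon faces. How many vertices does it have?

Let x be the number of squares; then F = 8 + x.
Edge–face incidences: 2E = 6·8 + 4·x = 48 + 4x.
Every vertex has degree 3, so 3V = 2E.
Euler: V − E + F = 2 ⇒ (2E)/3 − E + (8 + x) = 2.
Multiply by 6: 2·(2E) − 3·(2E) + 6·(8 + x) = 12, i.e. 48 + 6x − (48 + 4x) = 12.
Collecting terms: 2x = 12, so x = 6.
Then 2E = 48 + 4·6 = 72, so E = 36, V = 2E/3 = 24, F = 8 + 6 = 14.

24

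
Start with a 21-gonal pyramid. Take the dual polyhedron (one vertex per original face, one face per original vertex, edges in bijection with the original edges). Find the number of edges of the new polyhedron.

42

The base solid has V = 22, E = 42, F = 22.
The dual swaps V and F and preserves E: V′ = F = 22, E′ = E = 42, F′ = V = 22.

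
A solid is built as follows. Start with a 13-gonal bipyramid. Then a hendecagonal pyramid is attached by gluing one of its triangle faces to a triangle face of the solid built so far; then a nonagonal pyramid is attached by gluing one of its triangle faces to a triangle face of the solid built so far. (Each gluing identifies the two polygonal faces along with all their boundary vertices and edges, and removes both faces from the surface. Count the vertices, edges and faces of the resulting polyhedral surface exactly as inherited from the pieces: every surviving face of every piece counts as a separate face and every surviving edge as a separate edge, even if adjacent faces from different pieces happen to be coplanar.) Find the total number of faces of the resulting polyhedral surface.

A 13-gonal bipyramid: V=15, E=39, F=26.
Attach a hendecagonal pyramid (V=12, E=22, F=12) along a 3-gon: merge 3 vertices and 3 edges, delete both glued faces → V=24, E=58, F=36.
Attach a nonagonal pyramid (V=10, E=18, F=10) along a 3-gon: merge 3 vertices and 3 edges, delete both glued faces → V=31, E=73, F=44.
Check: V − E + F = 31 − 73 + 44 = 2.

44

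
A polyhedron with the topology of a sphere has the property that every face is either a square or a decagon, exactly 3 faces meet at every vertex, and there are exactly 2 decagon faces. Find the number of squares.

Let x be the number of squares; then F = 2 + x.
Edge–face incidences: 2E = 10·2 + 4·x = 20 + 4x.
Every vertex has degree 3, so 3V = 2E.
Euler: V − E + F = 2 ⇒ (2E)/3 − E + (2 + x) = 2.
Multiply by 6: 2·(2E) − 3·(2E) + 6·(2 + x) = 12, i.e. 12 + 6x − (20 + 4x) = 12.
Collecting terms: 2x − 8 = 12, so 2x = 20, so x = 10.
Then 2E = 20 + 4·10 = 60, so E = 30, V = 2E/3 = 20, F = 2 + 10 = 12.

10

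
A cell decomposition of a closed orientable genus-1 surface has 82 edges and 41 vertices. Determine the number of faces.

For a closed orientable surface of genus 1, χ = 2 − 2·1 = 0.
F = 0 − V + E = 0 − 41 + 82 = 41.

41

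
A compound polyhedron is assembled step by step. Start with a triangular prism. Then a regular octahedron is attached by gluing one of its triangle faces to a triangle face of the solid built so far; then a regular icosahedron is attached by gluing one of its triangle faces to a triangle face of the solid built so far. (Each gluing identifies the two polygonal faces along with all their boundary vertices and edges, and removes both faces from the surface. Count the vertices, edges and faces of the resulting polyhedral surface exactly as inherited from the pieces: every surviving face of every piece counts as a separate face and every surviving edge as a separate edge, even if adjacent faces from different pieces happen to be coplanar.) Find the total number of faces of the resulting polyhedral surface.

29

A triangular prism: V=6, E=9, F=5.
Attach a regular octahedron (V=6, E=12, F=8) along a 3-gon: merge 3 vertices and 3 edges, delete both glued faces → V=9, E=18, F=11.
Attach a regular icosahedron (V=12, E=30, F=20) along a 3-gon: merge 3 vertices and 3 edges, delete both glued faces → V=18, E=45, F=29.
Check: V − E + F = 18 − 45 + 29 = 2.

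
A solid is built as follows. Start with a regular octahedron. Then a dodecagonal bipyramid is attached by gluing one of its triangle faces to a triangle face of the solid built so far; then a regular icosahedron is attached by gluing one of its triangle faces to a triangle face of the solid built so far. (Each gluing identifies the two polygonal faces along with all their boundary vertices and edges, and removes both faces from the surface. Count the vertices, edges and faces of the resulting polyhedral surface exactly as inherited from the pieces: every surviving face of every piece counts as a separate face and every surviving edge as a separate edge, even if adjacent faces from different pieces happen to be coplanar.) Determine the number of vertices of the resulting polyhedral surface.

26

A regular octahedron: V=6, E=12, F=8.
Attach a dodecagonal bipyramid (V=14, E=36, F=24) along a 3-gon: merge 3 vertices and 3 edges, delete both glued faces → V=17, E=45, F=30.
Attach a regular icosahedron (V=12, E=30, F=20) along a 3-gon: merge 3 vertices and 3 edges, delete both glued faces → V=26, E=72, F=48.
Check: V − E + F = 26 − 72 + 48 = 2.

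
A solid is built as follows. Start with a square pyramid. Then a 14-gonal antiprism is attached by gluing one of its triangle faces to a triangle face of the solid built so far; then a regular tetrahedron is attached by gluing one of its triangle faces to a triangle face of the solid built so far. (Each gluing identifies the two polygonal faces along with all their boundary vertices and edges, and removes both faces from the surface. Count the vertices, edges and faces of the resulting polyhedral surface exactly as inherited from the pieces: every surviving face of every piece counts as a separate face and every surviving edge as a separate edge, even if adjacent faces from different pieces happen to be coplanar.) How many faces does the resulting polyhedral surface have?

A square pyramid: V=5, E=8, F=5.
Attach a 14-gonal antiprism (V=28, E=56, F=30) along a 3-gon: merge 3 vertices and 3 edges, delete both glued faces → V=30, E=61, F=33.
Attach a regular tetrahedron (V=4, E=6, F=4) along a 3-gon: merge 3 vertices and 3 edges, delete both glued faces → V=31, E=64, F=35.
Check: V − E + F = 31 − 64 + 35 = 2.

35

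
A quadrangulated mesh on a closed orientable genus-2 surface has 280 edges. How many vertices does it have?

χ = 2 − 2·2 = -2, and every face is a square so 4F = 2E.
F = 2E/4 = 140. Then V = -2 + E − F = -2 + 280 − 140 = 138.

138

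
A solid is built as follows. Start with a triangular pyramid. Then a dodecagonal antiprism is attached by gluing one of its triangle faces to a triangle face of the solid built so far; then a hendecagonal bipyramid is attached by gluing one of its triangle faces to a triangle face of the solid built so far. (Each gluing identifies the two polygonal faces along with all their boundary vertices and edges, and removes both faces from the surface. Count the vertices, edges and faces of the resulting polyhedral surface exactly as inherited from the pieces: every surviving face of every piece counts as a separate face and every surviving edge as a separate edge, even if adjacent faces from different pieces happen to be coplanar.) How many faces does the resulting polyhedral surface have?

A triangular pyramid: V=4, E=6, F=4.
Attach a dodecagonal antiprism (V=24, E=48, F=26) along a 3-gon: merge 3 vertices and 3 edges, delete both glued faces → V=25, E=51, F=28.
Attach a hendecagonal bipyramid (V=13, E=33, F=22) along a 3-gon: merge 3 vertices and 3 edges, delete both glued faces → V=35, E=81, F=48.
Check: V − E + F = 35 − 81 + 48 = 2.

48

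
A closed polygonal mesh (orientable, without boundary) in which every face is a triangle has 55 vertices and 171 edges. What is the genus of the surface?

Every face is a triangle and each edge borders two faces, so 3F = 2·171, giving F = 114.
χ = V − E + F = 55 − 171 + 114 = -2.
For a closed orientable surface χ = 2 − 2g, so g = (2 − (-2))/2 = 2.

2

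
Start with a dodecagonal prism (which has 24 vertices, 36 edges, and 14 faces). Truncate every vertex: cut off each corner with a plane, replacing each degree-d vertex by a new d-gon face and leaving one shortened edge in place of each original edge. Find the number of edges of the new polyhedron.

108

Truncation replaces each original edge-end by a new vertex, so V′ = 2E = 72.
Each original edge survives, and each old vertex of degree d contributes d new edges; summing degrees gives Σd = 2E, so E′ = E + 2E = 3E = 108.
Each original face survives and each original vertex becomes one new face: F′ = F + V = 38.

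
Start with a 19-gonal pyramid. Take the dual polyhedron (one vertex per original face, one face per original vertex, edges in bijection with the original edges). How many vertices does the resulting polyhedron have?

The base solid has V = 20, E = 38, F = 20.
The dual swaps V and F and preserves E: V′ = F = 20, E′ = E = 38, F′ = V = 20.

20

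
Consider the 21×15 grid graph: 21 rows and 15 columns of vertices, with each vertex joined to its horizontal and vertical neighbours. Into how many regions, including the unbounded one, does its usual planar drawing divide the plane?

281

The grid has V = 21·15 = 315 vertices and E = 21·14 + 15·20 = 594 edges.
F = 2 − V + E = 2 − 315 + 594 = 281.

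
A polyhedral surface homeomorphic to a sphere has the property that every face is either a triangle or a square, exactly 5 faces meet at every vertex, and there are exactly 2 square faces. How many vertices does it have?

16

Let x be the number of triangles; then F = 2 + x.
Edge–face incidences: 2E = 4·2 + 3·x = 8 + 3x.
Every vertex has degree 5, so 5V = 2E.
Euler: V − E + F = 2 ⇒ (2E)/5 − E + (2 + x) = 2.
Multiply by 10: 2·(2E) − 5·(2E) + 10·(2 + x) = 20, i.e. 20 + 10x − 3·(8 + 3x) = 20.
Collecting terms: x − 4 = 20, so x = 24.
Then 2E = 8 + 3·24 = 80, so E = 40, V = 2E/5 = 16, F = 2 + 24 = 26.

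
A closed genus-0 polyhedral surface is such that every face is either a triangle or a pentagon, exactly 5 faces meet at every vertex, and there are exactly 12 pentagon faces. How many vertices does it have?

60

Let x be the number of triangles; then F = 12 + x.
Edge–face incidences: 2E = 5·12 + 3·x = 60 + 3x.
Every vertex has degree 5, so 5V = 2E.
Euler: V − E + F = 2 ⇒ (2E)/5 − E + (12 + x) = 2.
Multiply by 10: 2·(2E) − 5·(2E) + 10·(12 + x) = 20, i.e. 120 + 10x − 3·(60 + 3x) = 20.
Collecting terms: x − 60 = 20, so x = 80.
Then 2E = 60 + 3·80 = 300, so E = 150, V = 2E/5 = 60, F = 12 + 80 = 92.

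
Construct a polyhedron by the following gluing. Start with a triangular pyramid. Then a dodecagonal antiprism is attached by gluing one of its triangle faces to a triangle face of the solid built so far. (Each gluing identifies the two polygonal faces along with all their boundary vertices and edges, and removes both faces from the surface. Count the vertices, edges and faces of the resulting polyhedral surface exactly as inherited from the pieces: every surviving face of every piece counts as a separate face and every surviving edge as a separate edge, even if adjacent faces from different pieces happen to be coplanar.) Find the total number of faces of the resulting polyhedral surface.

28

A triangular pyramid: V=4, E=6, F=4.
Attach a dodecagonal antiprism (V=24, E=48, F=26) along a 3-gon: merge 3 vertices and 3 edges, delete both glued faces → V=25, E=51, F=28.
Check: V − E + F = 25 − 51 + 28 = 2.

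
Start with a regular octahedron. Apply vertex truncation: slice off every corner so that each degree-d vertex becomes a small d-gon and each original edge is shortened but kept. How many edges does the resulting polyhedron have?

The base solid has V = 6, E = 12, F = 8.
Truncation replaces each original edge-end by a new vertex, so V′ = 2E = 24.
Each original edge survives, and each old vertex of degree d contributes d new edges; summing degrees gives Σd = 2E, so E′ = E + 2E = 3E = 36.
Each original face survives and each original vertex becomes one new face: F′ = F + V = 14.

36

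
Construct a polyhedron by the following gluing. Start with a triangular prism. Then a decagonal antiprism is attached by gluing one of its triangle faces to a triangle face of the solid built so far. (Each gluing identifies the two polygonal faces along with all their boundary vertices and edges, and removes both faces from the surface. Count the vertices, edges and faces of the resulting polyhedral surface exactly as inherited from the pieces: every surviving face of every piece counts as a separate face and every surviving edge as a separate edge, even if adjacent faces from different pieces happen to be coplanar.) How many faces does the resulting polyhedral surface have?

A triangular prism: V=6, E=9, F=5.
Attach a decagonal antiprism (V=20, E=40, F=22) along a 3-gon: merge 3 vertices and 3 edges, delete both glued faces → V=23, E=46, F=25.
Check: V − E + F = 23 − 46 + 25 = 2.

25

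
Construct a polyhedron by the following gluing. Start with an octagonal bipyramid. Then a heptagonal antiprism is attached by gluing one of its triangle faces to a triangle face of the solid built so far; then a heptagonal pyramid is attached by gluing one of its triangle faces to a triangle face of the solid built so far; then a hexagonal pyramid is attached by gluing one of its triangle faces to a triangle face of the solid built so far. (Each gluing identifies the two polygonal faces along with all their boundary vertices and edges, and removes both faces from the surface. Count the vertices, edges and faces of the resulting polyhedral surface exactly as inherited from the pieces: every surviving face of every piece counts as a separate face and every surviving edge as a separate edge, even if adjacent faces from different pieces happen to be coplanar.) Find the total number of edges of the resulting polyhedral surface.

69

An octagonal bipyramid: V=10, E=24, F=16.
Attach a heptagonal antiprism (V=14, E=28, F=16) along a 3-gon: merge 3 vertices and 3 edges, delete both glued faces → V=21, E=49, F=30.
Attach a heptagonal pyramid (V=8, E=14, F=8) along a 3-gon: merge 3 vertices and 3 edges, delete both glued faces → V=26, E=60, F=36.
Attach a hexagonal pyramid (V=7, E=12, F=7) along a 3-gon: merge 3 vertices and 3 edges, delete both glued faces → V=30, E=69, F=41.
Check: V − E + F = 30 − 69 + 41 = 2.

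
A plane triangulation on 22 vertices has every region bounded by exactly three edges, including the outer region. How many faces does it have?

In a plane triangulation 3F = 2E and V − E + F = 2, so F = 2V − 4 = 2·22 − 4 = 40.

40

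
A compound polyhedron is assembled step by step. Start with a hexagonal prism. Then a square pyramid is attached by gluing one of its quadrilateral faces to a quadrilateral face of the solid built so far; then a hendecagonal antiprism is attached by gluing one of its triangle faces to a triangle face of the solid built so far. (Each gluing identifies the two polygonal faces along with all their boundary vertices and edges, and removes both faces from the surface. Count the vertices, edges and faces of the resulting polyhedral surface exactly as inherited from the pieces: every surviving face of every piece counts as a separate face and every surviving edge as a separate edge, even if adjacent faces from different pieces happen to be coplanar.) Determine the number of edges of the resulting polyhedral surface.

A hexagonal prism: V=12, E=18, F=8.
Attach a square pyramid (V=5, E=8, F=5) along a 4-gon: merge 4 vertices and 4 edges, delete both glued faces → V=13, E=22, F=11.
Attach a hendecagonal antiprism (V=22, E=44, F=24) along a 3-gon: merge 3 vertices and 3 edges, delete both glued faces → V=32, E=63, F=33.
Check: V − E + F = 32 − 63 + 33 = 2.

63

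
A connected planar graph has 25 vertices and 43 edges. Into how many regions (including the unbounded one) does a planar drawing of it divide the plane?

Euler's formula for a connected plane graph: V − E + F = 2, so F = 2 − 25 + 43 = 20.

20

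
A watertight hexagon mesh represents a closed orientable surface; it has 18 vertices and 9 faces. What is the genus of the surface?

1

Every face is a hexagon, so 2E = 6·9 = 54, giving E = 27.
χ = V − E + F = 18 − 27 + 9 = 0.
For a closed orientable surface χ = 2 − 2g, so g = (2 − (0))/2 = 1.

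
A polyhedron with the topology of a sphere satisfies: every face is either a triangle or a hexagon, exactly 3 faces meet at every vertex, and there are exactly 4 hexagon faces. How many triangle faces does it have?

4

Let x be the number of triangles; then F = 4 + x.
Edge–face incidences: 2E = 6·4 + 3·x = 24 + 3x.
Every vertex has degree 3, so 3V = 2E.
Euler: V − E + F = 2 ⇒ (2E)/3 − E + (4 + x) = 2.
Multiply by 6: 2·(2E) − 3·(2E) + 6·(4 + x) = 12, i.e. 24 + 6x − (24 + 3x) = 12.
Collecting terms: 3x = 12, so x = 4.
Then 2E = 24 + 3·4 = 36, so E = 18, V = 2E/3 = 12, F = 4 + 4 = 8.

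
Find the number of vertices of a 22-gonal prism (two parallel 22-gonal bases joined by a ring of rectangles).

A prism on an n-gon has two n-gon bases and n rectangular sides: V = 2·22 = 44, E = 3·22 = 66, F = 22 + 2 = 24.
Check: V − E + F = 44 − 66 + 24 = 2.

44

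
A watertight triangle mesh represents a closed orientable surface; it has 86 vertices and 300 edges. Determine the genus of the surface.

8

Every face is a triangle and each edge borders two faces, so 3F = 2·300, giving F = 200.
χ = V − E + F = 86 − 300 + 200 = -14.
For a closed orientable surface χ = 2 − 2g, so g = (2 − (-14))/2 = 8.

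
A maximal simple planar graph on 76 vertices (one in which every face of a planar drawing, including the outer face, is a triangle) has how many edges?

222

In a plane triangulation 3F = 2E and V − E + F = 2, so E = 3V − 6 = 3·76 − 6 = 222.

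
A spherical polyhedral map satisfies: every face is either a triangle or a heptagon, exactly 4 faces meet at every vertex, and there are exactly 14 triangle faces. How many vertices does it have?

14

Let x be the number of heptagons; then F = 14 + x.
Edge–face incidences: 2E = 3·14 + 7·x = 42 + 7x.
Every vertex has degree 4, so 4V = 2E.
Euler: V − E + F = 2 ⇒ (2E)/4 − E + (14 + x) = 2.
Multiply by 8: 2·(2E) − 4·(2E) + 8·(14 + x) = 16, i.e. 112 + 8x − 2·(42 + 7x) = 16.
Collecting terms: −6x + 28 = 16, so −6x = −12, so x = 2.
Then 2E = 42 + 7·2 = 56, so E = 28, V = 2E/4 = 14, F = 14 + 2 = 16.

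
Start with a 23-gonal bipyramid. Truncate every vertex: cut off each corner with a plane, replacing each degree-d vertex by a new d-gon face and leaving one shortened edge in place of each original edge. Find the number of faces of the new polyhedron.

The base solid has V = 25, E = 69, F = 46.
Truncation replaces each original edge-end by a new vertex, so V′ = 2E = 138.
Each original edge survives, and each old vertex of degree d contributes d new edges; summing degrees gives Σd = 2E, so E′ = E + 2E = 3E = 207.
Each original face survives and each original vertex becomes one new face: F′ = F + V = 71.

71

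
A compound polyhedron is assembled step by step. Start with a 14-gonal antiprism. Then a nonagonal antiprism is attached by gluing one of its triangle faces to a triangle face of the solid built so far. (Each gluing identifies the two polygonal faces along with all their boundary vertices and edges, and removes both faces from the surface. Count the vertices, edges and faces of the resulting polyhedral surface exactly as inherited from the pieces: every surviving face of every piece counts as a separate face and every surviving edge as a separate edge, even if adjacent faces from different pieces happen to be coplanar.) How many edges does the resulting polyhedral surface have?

A 14-gonal antiprism: V=28, E=56, F=30.
Attach a nonagonal antiprism (V=18, E=36, F=20) along a 3-gon: merge 3 vertices and 3 edges, delete both glued faces → V=43, E=89, F=48.
Check: V − E + F = 43 − 89 + 48 = 2.

89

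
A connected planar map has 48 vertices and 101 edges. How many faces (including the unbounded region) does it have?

55

Euler's formula for a connected plane graph: V − E + F = 2, so F = 2 − 48 + 101 = 55.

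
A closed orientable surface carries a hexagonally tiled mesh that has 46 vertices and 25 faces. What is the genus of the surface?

3

Every face is a hexagon, so 2E = 6·25 = 150, giving E = 75.
χ = V − E + F = 46 − 75 + 25 = -4.
For a closed orientable surface χ = 2 − 2g, so g = (2 − (-4))/2 = 3.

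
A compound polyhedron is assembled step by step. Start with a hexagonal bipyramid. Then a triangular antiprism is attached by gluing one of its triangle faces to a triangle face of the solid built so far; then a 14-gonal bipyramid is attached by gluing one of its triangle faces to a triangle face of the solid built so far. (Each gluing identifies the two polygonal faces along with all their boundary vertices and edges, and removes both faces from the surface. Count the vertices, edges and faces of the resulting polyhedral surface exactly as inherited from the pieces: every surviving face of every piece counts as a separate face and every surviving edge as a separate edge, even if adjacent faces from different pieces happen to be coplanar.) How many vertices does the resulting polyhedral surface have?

A hexagonal bipyramid: V=8, E=18, F=12.
Attach a triangular antiprism (V=6, E=12, F=8) along a 3-gon: merge 3 vertices and 3 edges, delete both glued faces → V=11, E=27, F=18.
Attach a 14-gonal bipyramid (V=16, E=42, F=28) along a 3-gon: merge 3 vertices and 3 edges, delete both glued faces → V=24, E=66, F=44.
Check: V − E + F = 24 − 66 + 44 = 2.

24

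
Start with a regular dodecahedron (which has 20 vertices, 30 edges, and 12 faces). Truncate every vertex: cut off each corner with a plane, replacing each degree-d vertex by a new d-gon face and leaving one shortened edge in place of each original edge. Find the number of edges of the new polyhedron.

Truncation replaces each original edge-end by a new vertex, so V′ = 2E = 60.
Each original edge survives, and each old vertex of degree d contributes d new edges; summing degrees gives Σd = 2E, so E′ = E + 2E = 3E = 90.
Each original face survives and each original vertex becomes one new face: F′ = F + V = 32.

90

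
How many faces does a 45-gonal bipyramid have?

A bipyramid over an n-gon has 2n triangular faces and n + 2 vertices: V = 45 + 2 = 47, E = 3·45 = 135, F = 2·45 = 90.

90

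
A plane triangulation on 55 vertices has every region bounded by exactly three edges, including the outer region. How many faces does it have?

106

In a plane triangulation 3F = 2E and V − E + F = 2, so F = 2V − 4 = 2·55 − 4 = 106.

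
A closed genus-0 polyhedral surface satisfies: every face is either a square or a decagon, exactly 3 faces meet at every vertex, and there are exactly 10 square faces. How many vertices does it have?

Let x be the number of decagons; then F = 10 + x.
Edge–face incidences: 2E = 4·10 + 10·x = 40 + 10x.
Every vertex has degree 3, so 3V = 2E.
Euler: V − E + F = 2 ⇒ (2E)/3 − E + (10 + x) = 2.
Multiply by 6: 2·(2E) − 3·(2E) + 6·(10 + x) = 12, i.e. 60 + 6x − (40 + 10x) = 12.
Collecting terms: −4x + 20 = 12, so −4x = −8, so x = 2.
Then 2E = 40 + 10·2 = 60, so E = 30, V = 2E/3 = 20, F = 10 + 2 = 12.

20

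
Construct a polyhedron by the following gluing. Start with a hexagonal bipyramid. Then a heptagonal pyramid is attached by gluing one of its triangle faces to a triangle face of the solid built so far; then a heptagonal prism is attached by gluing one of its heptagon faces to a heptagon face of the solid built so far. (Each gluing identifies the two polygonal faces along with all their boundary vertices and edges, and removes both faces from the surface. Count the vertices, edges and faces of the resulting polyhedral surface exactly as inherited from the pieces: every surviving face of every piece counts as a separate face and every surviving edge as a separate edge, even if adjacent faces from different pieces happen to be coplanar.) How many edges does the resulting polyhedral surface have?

43

A hexagonal bipyramid: V=8, E=18, F=12.
Attach a heptagonal pyramid (V=8, E=14, F=8) along a 3-gon: merge 3 vertices and 3 edges, delete both glued faces → V=13, E=29, F=18.
Attach a heptagonal prism (V=14, E=21, F=9) along a 7-gon: merge 7 vertices and 7 edges, delete both glued faces → V=20, E=43, F=25.
Check: V − E + F = 20 − 43 + 25 = 2.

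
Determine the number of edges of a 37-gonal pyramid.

74

A pyramid on an n-gon base has one n-gon and n triangles: V = 37 + 1 = 38, E = 2·37 = 74, F = 37 + 1 = 38.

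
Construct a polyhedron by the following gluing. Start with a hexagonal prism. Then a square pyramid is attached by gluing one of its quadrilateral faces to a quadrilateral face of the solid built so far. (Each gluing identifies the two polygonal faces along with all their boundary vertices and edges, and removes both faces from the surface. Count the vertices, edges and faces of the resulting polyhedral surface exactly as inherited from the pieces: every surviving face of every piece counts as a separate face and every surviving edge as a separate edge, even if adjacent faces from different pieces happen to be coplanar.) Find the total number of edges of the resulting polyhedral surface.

22

A hexagonal prism: V=12, E=18, F=8.
Attach a square pyramid (V=5, E=8, F=5) along a 4-gon: merge 4 vertices and 4 edges, delete both glued faces → V=13, E=22, F=11.
Check: V − E + F = 13 − 22 + 11 = 2.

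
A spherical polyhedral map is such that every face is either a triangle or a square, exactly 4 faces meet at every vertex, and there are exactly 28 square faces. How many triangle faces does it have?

8

Let x be the number of triangles; then F = 28 + x.
Edge–face incidences: 2E = 4·28 + 3·x = 112 + 3x.
Every vertex has degree 4, so 4V = 2E.
Euler: V − E + F = 2 ⇒ (2E)/4 − E + (28 + x) = 2.
Multiply by 8: 2·(2E) − 4·(2E) + 8·(28 + x) = 16, i.e. 224 + 8x − 2·(112 + 3x) = 16.
Collecting terms: 2x = 16, so x = 8.
Then 2E = 112 + 3·8 = 136, so E = 68, V = 2E/4 = 34, F = 28 + 8 = 36.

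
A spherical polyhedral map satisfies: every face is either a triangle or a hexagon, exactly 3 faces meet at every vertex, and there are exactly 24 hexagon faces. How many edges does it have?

78

Let x be the number of triangles; then F = 24 + x.
Edge–face incidences: 2E = 6·24 + 3·x = 144 + 3x.
Every vertex has degree 3, so 3V = 2E.
Euler: V − E + F = 2 ⇒ (2E)/3 − E + (24 + x) = 2.
Multiply by 6: 2·(2E) − 3·(2E) + 6·(24 + x) = 12, i.e. 144 + 6x − (144 + 3x) = 12.
Collecting terms: 3x = 12, so x = 4.
Then 2E = 144 + 3·4 = 156, so E = 78, V = 2E/3 = 52, F = 24 + 4 = 28.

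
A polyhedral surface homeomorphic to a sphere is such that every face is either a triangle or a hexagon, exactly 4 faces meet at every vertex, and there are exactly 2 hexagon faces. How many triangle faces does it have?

Let x be the number of triangles; then F = 2 + x.
Edge–face incidences: 2E = 6·2 + 3·x = 12 + 3x.
Every vertex has degree 4, so 4V = 2E.
Euler: V − E + F = 2 ⇒ (2E)/4 − E + (2 + x) = 2.
Multiply by 8: 2·(2E) − 4·(2E) + 8·(2 + x) = 16, i.e. 16 + 8x − 2·(12 + 3x) = 16.
Collecting terms: 2x − 8 = 16, so 2x = 24, so x = 12.
Then 2E = 12 + 3·12 = 48, so E = 24, V = 2E/4 = 12, F = 2 + 12 = 14.

12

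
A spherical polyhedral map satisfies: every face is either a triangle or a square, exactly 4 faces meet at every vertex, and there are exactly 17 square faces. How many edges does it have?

Let x be the number of triangles; then F = 17 + x.
Edge–face incidences: 2E = 4·17 + 3·x = 68 + 3x.
Every vertex has degree 4, so 4V = 2E.
Euler: V − E + F = 2 ⇒ (2E)/4 − E + (17 + x) = 2.
Multiply by 8: 2·(2E) − 4·(2E) + 8·(17 + x) = 16, i.e. 136 + 8x − 2·(68 + 3x) = 16.
Collecting terms: 2x = 16, so x = 8.
Then 2E = 68 + 3·8 = 92, so E = 46, V = 2E/4 = 23, F = 17 + 8 = 25.

46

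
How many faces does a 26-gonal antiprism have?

54

An antiprism on an n-gon has two n-gon caps and 2n triangles: V = 2·26 = 52, E = 4·26 = 104, F = 2·26 + 2 = 54.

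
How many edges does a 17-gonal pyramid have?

34

A pyramid on an n-gon base has one n-gon and n triangles: V = 17 + 1 = 18, E = 2·17 = 34, F = 17 + 1 = 18.
Check: V − E + F = 18 − 34 + 18 = 2.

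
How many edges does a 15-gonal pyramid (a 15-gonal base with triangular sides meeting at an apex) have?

30

A pyramid on an n-gon base has one n-gon and n triangles: V = 15 + 1 = 16, E = 2·15 = 30, F = 15 + 1 = 16.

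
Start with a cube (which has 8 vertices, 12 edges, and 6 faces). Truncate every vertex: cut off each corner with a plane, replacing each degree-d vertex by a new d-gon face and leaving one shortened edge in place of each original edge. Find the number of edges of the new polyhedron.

36

Truncation replaces each original edge-end by a new vertex, so V′ = 2E = 24.
Each original edge survives, and each old vertex of degree d contributes d new edges; summing degrees gives Σd = 2E, so E′ = E + 2E = 3E = 36.
Each original face survives and each original vertex becomes one new face: F′ = F + V = 14.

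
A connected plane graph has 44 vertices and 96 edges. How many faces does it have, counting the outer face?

54

Euler's formula for a connected plane graph: V − E + F = 2, so F = 2 − 44 + 96 = 54.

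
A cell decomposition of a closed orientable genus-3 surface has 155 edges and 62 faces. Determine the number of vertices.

For a closed orientable surface of genus 3, χ = 2 − 2·3 = -4.
V = -4 + E − F = -4 + 155 − 62 = 89.

89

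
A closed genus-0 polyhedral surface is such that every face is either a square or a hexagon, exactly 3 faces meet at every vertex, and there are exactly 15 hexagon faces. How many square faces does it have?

6

Let x be the number of squares; then F = 15 + x.
Edge–face incidences: 2E = 6·15 + 4·x = 90 + 4x.
Every vertex has degree 3, so 3V = 2E.
Euler: V − E + F = 2 ⇒ (2E)/3 − E + (15 + x) = 2.
Multiply by 6: 2·(2E) − 3·(2E) + 6·(15 + x) = 12, i.e. 90 + 6x − (90 + 4x) = 12.
Collecting terms: 2x = 12, so x = 6.
Then 2E = 90 + 4·6 = 114, so E = 57, V = 2E/3 = 38, F = 15 + 6 = 21.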